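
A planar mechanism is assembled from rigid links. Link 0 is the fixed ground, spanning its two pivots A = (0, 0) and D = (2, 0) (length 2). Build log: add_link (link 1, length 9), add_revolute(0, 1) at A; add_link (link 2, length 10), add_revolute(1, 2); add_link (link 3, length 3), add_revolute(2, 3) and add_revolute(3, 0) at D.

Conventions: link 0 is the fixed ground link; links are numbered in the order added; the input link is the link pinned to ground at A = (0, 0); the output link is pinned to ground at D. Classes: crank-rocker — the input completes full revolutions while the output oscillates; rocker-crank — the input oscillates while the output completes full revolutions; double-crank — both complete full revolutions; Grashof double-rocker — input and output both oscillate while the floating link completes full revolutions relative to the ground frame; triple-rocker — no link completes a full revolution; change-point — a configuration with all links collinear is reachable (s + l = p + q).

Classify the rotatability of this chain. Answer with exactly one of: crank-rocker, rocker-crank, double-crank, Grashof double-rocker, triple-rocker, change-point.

lengths: ground=2, input=9, coupler=10, output=3
sorted: s=2 (shortest), l=10 (longest), p+q=12
s + l = 12 vs p + q = 12
s + l = p + q → change-point (collinear configuration reachable)

change-point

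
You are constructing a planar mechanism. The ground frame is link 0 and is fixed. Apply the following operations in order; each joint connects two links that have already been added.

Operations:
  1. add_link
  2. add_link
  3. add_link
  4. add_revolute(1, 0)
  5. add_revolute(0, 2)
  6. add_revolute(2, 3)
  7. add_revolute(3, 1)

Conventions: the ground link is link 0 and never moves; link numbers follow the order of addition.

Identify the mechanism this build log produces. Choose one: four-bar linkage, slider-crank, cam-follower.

links: 4 (incl. ground); joints: 4 revolute, 0 prismatic, 0 higher (cam) pair, forming one closed loop
4 links in a single 4R loop → four-bar linkage

four-bar linkage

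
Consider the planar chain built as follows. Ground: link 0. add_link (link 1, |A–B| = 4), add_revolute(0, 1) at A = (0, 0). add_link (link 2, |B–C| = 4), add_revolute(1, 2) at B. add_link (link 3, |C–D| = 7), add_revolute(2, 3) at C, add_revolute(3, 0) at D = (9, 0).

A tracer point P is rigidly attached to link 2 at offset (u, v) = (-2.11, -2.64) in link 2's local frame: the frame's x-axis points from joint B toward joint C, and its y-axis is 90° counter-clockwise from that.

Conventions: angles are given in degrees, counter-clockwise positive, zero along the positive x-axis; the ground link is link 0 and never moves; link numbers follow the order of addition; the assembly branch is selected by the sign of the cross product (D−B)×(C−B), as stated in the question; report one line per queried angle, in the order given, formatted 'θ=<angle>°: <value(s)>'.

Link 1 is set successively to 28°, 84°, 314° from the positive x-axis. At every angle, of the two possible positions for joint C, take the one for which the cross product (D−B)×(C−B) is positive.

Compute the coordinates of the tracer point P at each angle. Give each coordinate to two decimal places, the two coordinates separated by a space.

A=(0,0), D=(9.00,0)
θ=28°: B = A + 4.00·(cos28°, sin28°) = (3.5318, 1.8779)
θ=28°: |BD| = 5.7817
θ=28°: circle(B,4.00) ∩ circle(D,7.00): a=0.0370, h=3.9998
θ=28°:   candidates: C₊=(4.8659,5.6488) cross=23.126; C₋=(2.2676,-1.9171) cross=-23.126
θ=28°:   branch + wants cross > 0 → take C=(4.8659,5.6488) (cross=23.126)
θ=28°: ex = (C−B)/|BC| = (0.3335,0.9427); ey = (-0.9427,0.3335)
θ=28°: P = B + -2.11·ex + -2.64·ey = (5.3169,-0.9918)
θ=84°: B = A + 4.00·(cos84°, sin84°) = (0.4181, 3.9781)
θ=84°: |BD| = 9.4591
θ=84°: circle(B,4.00) ∩ circle(D,7.00): a=2.9852, h=2.6625
θ=84°:   candidates: C₊=(4.2462,5.1382) cross=25.184; C₋=(2.0067,0.3071) cross=-25.184
θ=84°:   branch + wants cross > 0 → take C=(4.2462,5.1382) (cross=25.184)
θ=84°: ex = (C−B)/|BC| = (0.9570,0.2900); ey = (-0.2900,0.9570)
θ=84°: P = B + -2.11·ex + -2.64·ey = (-0.8355,0.8396)
θ=314°: B = A + 4.00·(cos314°, sin314°) = (2.7786, -2.8774)
θ=314°: |BD| = 6.8545
θ=314°: circle(B,4.00) ∩ circle(D,7.00): a=1.0201, h=3.8677
θ=314°:   candidates: C₊=(2.0809,1.0613) cross=26.512; C₋=(5.3281,-5.9596) cross=-26.512
θ=314°:   branch + wants cross > 0 → take C=(2.0809,1.0613) (cross=26.512)
θ=314°: ex = (C−B)/|BC| = (-0.1744,0.9847); ey = (-0.9847,-0.1744)
θ=314°: P = B + -2.11·ex + -2.64·ey = (5.7462,-4.4945)

θ=28°: 5.32 -0.99
θ=84°: -0.84 0.84
θ=314°: 5.75 -4.49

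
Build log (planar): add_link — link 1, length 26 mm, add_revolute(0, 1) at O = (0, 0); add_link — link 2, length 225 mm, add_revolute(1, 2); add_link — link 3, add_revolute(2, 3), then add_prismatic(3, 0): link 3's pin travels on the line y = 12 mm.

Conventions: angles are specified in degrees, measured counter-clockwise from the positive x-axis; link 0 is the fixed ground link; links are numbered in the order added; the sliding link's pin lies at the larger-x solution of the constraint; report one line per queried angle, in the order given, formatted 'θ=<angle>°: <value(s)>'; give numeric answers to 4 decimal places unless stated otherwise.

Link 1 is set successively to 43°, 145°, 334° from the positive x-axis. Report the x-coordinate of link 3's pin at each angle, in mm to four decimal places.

geometry: r = 26 mm, L = 225 mm, e = 12 mm
θ=43°: crank pin P = (r cos θ, r sin θ) = (19.015196, 17.731957)
θ=43°: h = r sin θ − e = 17.731957 − 12 = 5.731957
θ=43°: x = r cos θ + √(L² − h²) = 19.015196 + 224.926976 = 243.942173
θ=145°: crank pin P = (r cos θ, r sin θ) = (-21.297953, 14.912987)
θ=145°: h = r sin θ − e = 14.912987 − 12 = 2.912987
θ=145°: x = r cos θ + √(L² − h²) = -21.297953 + 224.981143 = 203.683189
θ=334°: crank pin P = (r cos θ, r sin θ) = (23.368645, -11.397650)
θ=334°: h = r sin θ − e = -11.397650 − 12 = -23.397650
θ=334°: x = r cos θ + √(L² − h²) = 23.368645 + 223.780138 = 247.148783

θ=43°: 243.9422
θ=145°: 203.6832
θ=334°: 247.1488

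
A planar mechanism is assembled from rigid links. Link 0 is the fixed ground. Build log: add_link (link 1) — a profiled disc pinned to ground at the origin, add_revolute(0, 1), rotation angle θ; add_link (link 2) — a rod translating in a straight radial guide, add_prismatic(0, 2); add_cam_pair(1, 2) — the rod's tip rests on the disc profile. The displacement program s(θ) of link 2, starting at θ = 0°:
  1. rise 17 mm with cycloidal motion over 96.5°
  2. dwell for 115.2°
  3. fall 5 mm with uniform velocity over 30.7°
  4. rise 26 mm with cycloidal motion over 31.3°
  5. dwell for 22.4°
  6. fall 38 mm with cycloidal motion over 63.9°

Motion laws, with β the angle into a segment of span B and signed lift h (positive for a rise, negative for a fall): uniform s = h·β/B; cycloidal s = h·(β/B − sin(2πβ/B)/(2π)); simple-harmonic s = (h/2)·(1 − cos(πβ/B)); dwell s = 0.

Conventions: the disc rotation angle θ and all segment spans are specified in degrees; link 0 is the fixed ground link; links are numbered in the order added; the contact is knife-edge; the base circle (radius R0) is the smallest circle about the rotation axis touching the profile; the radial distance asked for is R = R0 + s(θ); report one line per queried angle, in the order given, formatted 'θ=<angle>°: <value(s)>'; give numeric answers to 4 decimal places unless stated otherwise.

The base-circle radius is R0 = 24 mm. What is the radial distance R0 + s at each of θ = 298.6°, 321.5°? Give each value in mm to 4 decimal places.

seg 1 [0°–96.5°] cycloidal, h=17: full span → s += 17 → s = 17.0000
seg 2 [96.5°–211.7°] dwell: s stays 17.0000
seg 3 [211.7°–242.4°] uniform, h=-5: full span → s += -5 → s = 12.0000
seg 4 [242.4°–273.7°] cycloidal, h=26: full span → s += 26 → s = 38.0000
seg 5 [273.7°–296.1°] dwell: s stays 38.0000
seg 6 [296.1°–360°] cycloidal, h=-38: θ=298.6° here. β=2.5, B=63.9. -38·(0.0391 − sin(2π·0.0391)/(2π)) = -0.0149 → s = 37.9851
seg 6 [296.1°–360°] cycloidal, h=-38: θ=321.5° here. β=25.4, B=63.9. -38·(0.3975 − sin(2π·0.3975)/(2π)) = -11.4735 → s = 26.5265
θ=298.6°: R = R0 + s = 24 + 37.9851 = 61.9851
θ=321.5°: R = R0 + s = 24 + 26.5265 = 50.5265

θ=298.6°: 61.9851
θ=321.5°: 50.5265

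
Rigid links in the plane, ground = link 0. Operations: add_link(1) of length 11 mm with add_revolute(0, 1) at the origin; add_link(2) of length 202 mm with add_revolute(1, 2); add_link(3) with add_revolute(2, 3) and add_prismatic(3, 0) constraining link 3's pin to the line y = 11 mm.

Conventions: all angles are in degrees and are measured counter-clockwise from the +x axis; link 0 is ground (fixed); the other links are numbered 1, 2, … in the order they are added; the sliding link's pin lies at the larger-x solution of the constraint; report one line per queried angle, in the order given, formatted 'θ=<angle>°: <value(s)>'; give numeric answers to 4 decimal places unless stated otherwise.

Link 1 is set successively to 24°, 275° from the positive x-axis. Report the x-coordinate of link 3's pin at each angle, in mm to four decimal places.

geometry: r = 11 mm, L = 202 mm, e = 11 mm
θ=24°: crank pin P = (r cos θ, r sin θ) = (10.049000, 4.474103)
θ=24°: h = r sin θ − e = 4.474103 − 11 = -6.525897
θ=24°: x = r cos θ + √(L² − h²) = 10.049000 + 201.894558 = 211.943558
θ=275°: crank pin P = (r cos θ, r sin θ) = (0.958713, -10.958142)
θ=275°: h = r sin θ − e = -10.958142 − 11 = -21.958142
θ=275°: x = r cos θ + √(L² − h²) = 0.958713 + 200.802988 = 201.761701

θ=24°: 211.9436
θ=275°: 201.7617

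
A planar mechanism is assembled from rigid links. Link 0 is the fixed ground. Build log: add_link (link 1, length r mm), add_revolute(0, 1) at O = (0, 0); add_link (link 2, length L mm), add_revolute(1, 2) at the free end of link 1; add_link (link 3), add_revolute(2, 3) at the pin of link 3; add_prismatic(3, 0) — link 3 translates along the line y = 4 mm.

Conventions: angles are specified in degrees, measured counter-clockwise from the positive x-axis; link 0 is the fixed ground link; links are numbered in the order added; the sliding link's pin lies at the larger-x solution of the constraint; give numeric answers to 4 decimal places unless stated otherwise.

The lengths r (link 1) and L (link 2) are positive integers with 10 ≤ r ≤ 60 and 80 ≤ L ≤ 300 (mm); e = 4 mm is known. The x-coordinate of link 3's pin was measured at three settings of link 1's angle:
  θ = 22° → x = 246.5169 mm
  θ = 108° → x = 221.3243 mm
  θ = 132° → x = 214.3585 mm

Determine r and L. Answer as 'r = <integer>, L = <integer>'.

constraint per measurement: (x − r cos θ)² + (r sin θ − e)² = L²
subtracting the θ₁ and θ₂ equations cancels the r² and L² terms:
r = (x₁² − x₂²) / (2[(x₁cos θ₁ + e sin θ₁) − (x₂cos θ₂ + e sin θ₂)]) = 20.0000 → r = 20
L² = (x₁ − r cos θ₁)² + (r sin θ₁ − e)² = 51983.9853 → L = 228.0000 → L = 228
check at θ₃=132°: x = 214.3585 (printed 214.3585) ✓

r = 20, L = 228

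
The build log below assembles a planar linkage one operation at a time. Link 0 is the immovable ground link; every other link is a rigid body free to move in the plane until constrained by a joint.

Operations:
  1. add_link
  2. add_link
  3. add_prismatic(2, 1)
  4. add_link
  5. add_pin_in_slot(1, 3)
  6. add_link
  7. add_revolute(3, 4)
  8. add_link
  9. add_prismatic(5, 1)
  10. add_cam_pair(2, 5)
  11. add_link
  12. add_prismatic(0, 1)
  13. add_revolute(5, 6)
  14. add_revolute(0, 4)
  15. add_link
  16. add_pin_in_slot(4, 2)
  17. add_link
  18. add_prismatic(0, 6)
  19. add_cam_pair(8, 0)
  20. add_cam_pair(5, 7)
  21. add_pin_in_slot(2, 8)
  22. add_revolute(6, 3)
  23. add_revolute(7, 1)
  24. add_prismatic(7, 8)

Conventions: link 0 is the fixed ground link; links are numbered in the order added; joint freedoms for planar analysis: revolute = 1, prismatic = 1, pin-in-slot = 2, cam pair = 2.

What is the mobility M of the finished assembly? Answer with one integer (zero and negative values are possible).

ground; <1,0,0>
#1 <2,0,0>
#2 <3,0,0>
P:2↔1 J1 <3,1,0>
#3 <4,1,0>
PS:1↔3 J2 <4,1,1>
#4 <5,1,1>
R:3↔4 J1 <5,2,1>
#5 <6,2,1>
P:5↔1 J1 <6,3,1>
C:2↔5 J2 <6,3,2>
#6 <7,3,2>
P:0↔1 J1 <7,4,2>
R:5↔6 J1 <7,5,2>
R:0↔4 J1 <7,6,2>
#7 <8,6,2>
PS:4↔2 J2 <8,6,3>
#8 <9,6,3>
P:0↔6 J1 <9,7,3>
C:8↔0 J2 <9,7,4>
C:5↔7 J2 <9,7,5>
PS:2↔8 J2 <9,7,6>
R:6↔3 J1 <9,8,6>
R:7↔1 J1 <9,9,6>
P:7↔8 J1 <9,10,6>
3×8 − 2×10 − 1×6 = -2

M = -2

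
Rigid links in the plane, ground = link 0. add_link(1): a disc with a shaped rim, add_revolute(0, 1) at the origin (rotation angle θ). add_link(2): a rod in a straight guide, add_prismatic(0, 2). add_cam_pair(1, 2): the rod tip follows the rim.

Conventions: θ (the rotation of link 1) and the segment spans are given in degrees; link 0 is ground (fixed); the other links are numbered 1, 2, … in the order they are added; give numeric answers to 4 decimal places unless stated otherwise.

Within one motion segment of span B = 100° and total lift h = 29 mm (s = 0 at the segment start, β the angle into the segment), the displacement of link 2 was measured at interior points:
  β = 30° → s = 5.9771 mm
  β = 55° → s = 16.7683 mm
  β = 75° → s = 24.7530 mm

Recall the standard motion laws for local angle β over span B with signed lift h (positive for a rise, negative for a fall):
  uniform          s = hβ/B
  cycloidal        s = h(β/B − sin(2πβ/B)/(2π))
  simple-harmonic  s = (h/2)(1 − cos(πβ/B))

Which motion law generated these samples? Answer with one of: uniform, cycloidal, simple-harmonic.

candidates at β/B = r: uniform s = h·r (linear in β); cycloidal s = h·(r − sin(2πr)/(2π)); simple-harmonic s = (h/2)(1 − cos(πr))
β=30°: printed 5.9771 | uniform 8.7000, cycloidal 4.3104, simple-harmonic 5.9771
β=55°: printed 16.7683 | uniform 15.9500, cycloidal 17.3763, simple-harmonic 16.7683
β=75°: printed 24.7530 | uniform 21.7500, cycloidal 26.3655, simple-harmonic 24.7530
only one law matches every sample → simple-harmonic

simple-harmonic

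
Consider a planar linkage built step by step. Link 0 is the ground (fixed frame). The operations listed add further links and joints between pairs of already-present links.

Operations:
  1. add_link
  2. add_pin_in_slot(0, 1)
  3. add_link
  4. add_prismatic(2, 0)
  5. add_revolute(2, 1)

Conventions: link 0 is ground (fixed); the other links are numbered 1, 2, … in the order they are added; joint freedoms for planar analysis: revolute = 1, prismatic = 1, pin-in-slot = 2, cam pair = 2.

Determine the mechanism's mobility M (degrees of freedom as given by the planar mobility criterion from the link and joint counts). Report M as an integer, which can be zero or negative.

L=1 J1=0 J2=0
add link → L=2 J1=0 J2=0
PS@0,1 dof=2 J2 → L=2 J1=0 J2=1
add link → L=3 J1=0 J2=1
P@2,0 dof=1 J1 → L=3 J1=1 J2=1
R@2,1 dof=1 J1 → L=3 J1=2 J2=1
M=3(L−1)−2J1−J2=3·2−2·2−1=1

M = 1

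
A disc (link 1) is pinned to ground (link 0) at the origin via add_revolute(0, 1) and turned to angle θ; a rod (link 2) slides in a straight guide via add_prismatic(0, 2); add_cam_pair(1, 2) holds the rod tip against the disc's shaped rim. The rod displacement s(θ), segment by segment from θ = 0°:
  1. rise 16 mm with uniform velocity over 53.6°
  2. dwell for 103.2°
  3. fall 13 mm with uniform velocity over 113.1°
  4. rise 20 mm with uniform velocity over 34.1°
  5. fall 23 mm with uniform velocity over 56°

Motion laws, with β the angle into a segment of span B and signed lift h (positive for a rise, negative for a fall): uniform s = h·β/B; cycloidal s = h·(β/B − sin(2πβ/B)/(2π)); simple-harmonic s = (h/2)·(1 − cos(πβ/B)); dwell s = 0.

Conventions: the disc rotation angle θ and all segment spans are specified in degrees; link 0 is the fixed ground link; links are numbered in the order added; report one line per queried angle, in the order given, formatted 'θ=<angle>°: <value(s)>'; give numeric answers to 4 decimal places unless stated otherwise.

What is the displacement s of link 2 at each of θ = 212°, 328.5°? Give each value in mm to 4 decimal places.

segment 1 (0° to 53.6°, uniform, h = 16) is passed completely: s = 0.0000 + (16) = 16.0000
segment 2 (53.6° to 156.8°, dwell): s unchanged at 16.0000
θ = 212° falls in segment 3 (156.8° to 269.9°, uniform, h = -13): β = 212 − 156.8 = 55.2°, B = 113.1°; Δs = -13·55.2/113.1 = -6.3448; s = 16.0000 − 6.3448 = 9.6552
segment 3 (156.8° to 269.9°, uniform, h = -13) is passed completely: s = 16.0000 + (-13) = 3.0000
segment 4 (269.9° to 304°, uniform, h = 20) is passed completely: s = 3.0000 + (20) = 23.0000
θ = 328.5° falls in segment 5 (304° to 360°, uniform, h = -23): β = 328.5 − 304 = 24.5°, B = 56°; Δs = -23·24.5/56 = -10.0625; s = 23.0000 − 10.0625 = 12.9375

θ=212°: 9.6552
θ=328.5°: 12.9375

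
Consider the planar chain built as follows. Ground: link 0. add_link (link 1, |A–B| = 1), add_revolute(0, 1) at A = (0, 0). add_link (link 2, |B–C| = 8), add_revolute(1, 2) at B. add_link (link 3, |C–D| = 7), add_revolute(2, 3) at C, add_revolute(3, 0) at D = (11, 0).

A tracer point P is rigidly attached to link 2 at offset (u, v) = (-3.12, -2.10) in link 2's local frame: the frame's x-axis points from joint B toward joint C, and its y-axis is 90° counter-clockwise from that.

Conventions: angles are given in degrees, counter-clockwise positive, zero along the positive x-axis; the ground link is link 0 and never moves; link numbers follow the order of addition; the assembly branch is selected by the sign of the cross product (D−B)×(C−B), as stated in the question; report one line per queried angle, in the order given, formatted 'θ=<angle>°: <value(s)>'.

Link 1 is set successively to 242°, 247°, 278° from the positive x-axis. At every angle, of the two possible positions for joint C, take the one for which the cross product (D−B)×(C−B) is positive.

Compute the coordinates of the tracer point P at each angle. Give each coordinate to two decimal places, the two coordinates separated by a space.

A=(0,0), D=(11.00,0)
θ=242°: B = A + 1.00·(cos242°, sin242°) = (-0.4695, -0.8829)
θ=242°: |BD| = 11.5034
θ=242°: circle(B,8.00) ∩ circle(D,7.00): a=6.4037, h=4.7951
θ=242°:   candidates: C₊=(5.5473,4.3895) cross=55.160; C₋=(6.2834,-5.1724) cross=-55.160
θ=242°:   branch + wants cross > 0 → take C=(5.5473,4.3895) (cross=55.160)
θ=242°: ex = (C−B)/|BC| = (0.7521,0.6591); ey = (-0.6591,0.7521)
θ=242°: P = B + -3.12·ex + -2.10·ey = (-1.4320,-4.5186)
θ=247°: B = A + 1.00·(cos247°, sin247°) = (-0.3907, -0.9205)
θ=247°: |BD| = 11.4279
θ=247°: circle(B,8.00) ∩ circle(D,7.00): a=6.3702, h=4.8394
θ=247°:   candidates: C₊=(5.5690,4.4163) cross=55.305; C₋=(6.3486,-5.2311) cross=-55.305
θ=247°:   branch + wants cross > 0 → take C=(5.5690,4.4163) (cross=55.305)
θ=247°: ex = (C−B)/|BC| = (0.7450,0.6671); ey = (-0.6671,0.7450)
θ=247°: P = B + -3.12·ex + -2.10·ey = (-1.3141,-4.5663)
θ=278°: B = A + 1.00·(cos278°, sin278°) = (0.1392, -0.9903)
θ=278°: |BD| = 10.9059
θ=278°: circle(B,8.00) ∩ circle(D,7.00): a=6.1406, h=5.1276
θ=278°:   candidates: C₊=(5.7889,4.6738) cross=55.921; C₋=(6.7200,-5.5391) cross=-55.921
θ=278°:   branch + wants cross > 0 → take C=(5.7889,4.6738) (cross=55.921)
θ=278°: ex = (C−B)/|BC| = (0.7062,0.7080); ey = (-0.7080,0.7062)
θ=278°: P = B + -3.12·ex + -2.10·ey = (-0.5774,-4.6823)

θ=242°: -1.43 -4.52
θ=247°: -1.31 -4.57
θ=278°: -0.58 -4.68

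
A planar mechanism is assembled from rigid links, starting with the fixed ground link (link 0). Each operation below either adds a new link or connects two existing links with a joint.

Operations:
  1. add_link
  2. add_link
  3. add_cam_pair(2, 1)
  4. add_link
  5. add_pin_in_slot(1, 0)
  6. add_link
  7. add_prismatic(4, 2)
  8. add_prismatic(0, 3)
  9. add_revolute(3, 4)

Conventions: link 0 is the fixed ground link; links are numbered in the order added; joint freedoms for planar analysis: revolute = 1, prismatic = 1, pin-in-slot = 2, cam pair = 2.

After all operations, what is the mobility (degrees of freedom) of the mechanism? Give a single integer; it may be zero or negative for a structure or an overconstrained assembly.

ground; <1,0,0>
#1 <2,0,0>
#2 <3,0,0>
C:2↔1 J2 <3,0,1>
#3 <4,0,1>
PS:1↔0 J2 <4,0,2>
#4 <5,0,2>
P:4↔2 J1 <5,1,2>
P:0↔3 J1 <5,2,2>
R:3↔4 J1 <5,3,2>
3×4 − 2×3 − 1×2 = 4

M = 4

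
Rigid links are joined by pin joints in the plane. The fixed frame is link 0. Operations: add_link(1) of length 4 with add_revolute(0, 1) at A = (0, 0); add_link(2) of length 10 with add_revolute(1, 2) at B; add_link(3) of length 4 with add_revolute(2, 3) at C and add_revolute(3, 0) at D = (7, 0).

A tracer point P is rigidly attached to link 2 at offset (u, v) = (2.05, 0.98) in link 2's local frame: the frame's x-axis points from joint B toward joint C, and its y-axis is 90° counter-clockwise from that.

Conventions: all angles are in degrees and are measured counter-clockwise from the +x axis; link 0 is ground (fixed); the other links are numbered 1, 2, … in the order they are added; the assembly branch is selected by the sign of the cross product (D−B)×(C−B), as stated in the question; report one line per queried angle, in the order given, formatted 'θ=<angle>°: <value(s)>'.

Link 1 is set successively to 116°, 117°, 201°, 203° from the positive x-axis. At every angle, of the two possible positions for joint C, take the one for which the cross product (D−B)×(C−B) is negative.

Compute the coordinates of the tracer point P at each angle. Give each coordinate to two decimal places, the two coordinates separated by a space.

A=(0,0), D=(7.00,0)
θ=116°: B = A + 4.00·(cos116°, sin116°) = (-1.7535, 3.5952)
θ=116°: |BD| = 9.4630
θ=116°: circle(B,10.00) ∩ circle(D,4.00): a=9.1698, h=3.9892
θ=116°:   candidates: C₊=(8.2444,3.8015) cross=37.750; C₋=(5.2132,-3.5787) cross=-37.750
θ=116°:   branch - wants cross < 0 → take C=(5.2132,-3.5787) (cross=-37.750)
θ=116°: ex = (C−B)/|BC| = (0.6967,-0.7174); ey = (0.7174,0.6967)
θ=116°: P = B + 2.05·ex + 0.98·ey = (0.3777,2.8073)
θ=117°: B = A + 4.00·(cos117°, sin117°) = (-1.8160, 3.5640)
θ=117°: |BD| = 9.5091
θ=117°: circle(B,10.00) ∩ circle(D,4.00): a=9.1714, h=3.9857
θ=117°:   candidates: C₊=(8.1807,3.8218) cross=37.901; C₋=(5.1930,-3.5686) cross=-37.901
θ=117°:   branch - wants cross < 0 → take C=(5.1930,-3.5686) (cross=-37.901)
θ=117°: ex = (C−B)/|BC| = (0.7009,-0.7133); ey = (0.7133,0.7009)
θ=117°: P = B + 2.05·ex + 0.98·ey = (0.3199,2.7887)
θ=201°: B = A + 4.00·(cos201°, sin201°) = (-3.7343, -1.4335)
θ=201°: |BD| = 10.8296
θ=201°: circle(B,10.00) ∩ circle(D,4.00): a=9.2931, h=3.6931
θ=201°:   candidates: C₊=(4.9881,3.4572) cross=39.995; C₋=(5.9658,-3.8640) cross=-39.995
θ=201°:   branch - wants cross < 0 → take C=(5.9658,-3.8640) (cross=-39.995)
θ=201°: ex = (C−B)/|BC| = (0.9700,-0.2431); ey = (0.2431,0.9700)
θ=201°: P = B + 2.05·ex + 0.98·ey = (-1.5076,-0.9811)
θ=203°: B = A + 4.00·(cos203°, sin203°) = (-3.6820, -1.5629)
θ=203°: |BD| = 10.7958
θ=203°: circle(B,10.00) ∩ circle(D,4.00): a=9.2883, h=3.7051
θ=203°:   candidates: C₊=(4.9720,3.4478) cross=39.999; C₋=(6.0448,-3.8843) cross=-39.999
θ=203°:   branch - wants cross < 0 → take C=(6.0448,-3.8843) (cross=-39.999)
θ=203°: ex = (C−B)/|BC| = (0.9727,-0.2321); ey = (0.2321,0.9727)
θ=203°: P = B + 2.05·ex + 0.98·ey = (-1.4605,-1.0856)

θ=116°: 0.38 2.81
θ=117°: 0.32 2.79
θ=201°: -1.51 -0.98
θ=203°: -1.46 -1.09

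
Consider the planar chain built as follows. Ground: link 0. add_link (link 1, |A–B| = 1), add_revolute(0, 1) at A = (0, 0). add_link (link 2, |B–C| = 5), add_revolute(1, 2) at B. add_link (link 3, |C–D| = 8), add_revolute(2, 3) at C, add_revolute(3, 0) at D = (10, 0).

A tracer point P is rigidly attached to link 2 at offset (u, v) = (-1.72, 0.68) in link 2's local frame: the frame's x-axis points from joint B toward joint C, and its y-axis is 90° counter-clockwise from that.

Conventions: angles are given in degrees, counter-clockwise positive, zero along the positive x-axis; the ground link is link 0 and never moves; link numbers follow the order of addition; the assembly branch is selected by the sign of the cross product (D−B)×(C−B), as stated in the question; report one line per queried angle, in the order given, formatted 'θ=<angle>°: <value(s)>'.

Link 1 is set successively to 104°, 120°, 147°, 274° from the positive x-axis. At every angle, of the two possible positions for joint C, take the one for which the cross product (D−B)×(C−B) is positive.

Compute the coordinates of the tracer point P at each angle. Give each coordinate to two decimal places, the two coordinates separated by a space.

A=(0,0), D=(10.00,0)
θ=104°: B = A + 1.00·(cos104°, sin104°) = (-0.2419, 0.9703)
θ=104°: |BD| = 10.2878
θ=104°: circle(B,5.00) ∩ circle(D,8.00): a=3.2484, h=3.8010
θ=104°:   candidates: C₊=(3.3505,4.4480) cross=39.104; C₋=(2.6335,-3.1201) cross=-39.104
θ=104°:   branch + wants cross > 0 → take C=(3.3505,4.4480) (cross=39.104)
θ=104°: ex = (C−B)/|BC| = (0.7185,0.6955); ey = (-0.6955,0.7185)
θ=104°: P = B + -1.72·ex + 0.68·ey = (-1.9507,0.2625)
θ=120°: B = A + 1.00·(cos120°, sin120°) = (-0.5000, 0.8660)
θ=120°: |BD| = 10.5357
θ=120°: circle(B,5.00) ∩ circle(D,8.00): a=3.4170, h=3.6502
θ=120°:   candidates: C₊=(3.2055,4.2230) cross=38.458; C₋=(2.6054,-3.0527) cross=-38.458
θ=120°:   branch + wants cross > 0 → take C=(3.2055,4.2230) (cross=38.458)
θ=120°: ex = (C−B)/|BC| = (0.7411,0.6714); ey = (-0.6714,0.7411)
θ=120°: P = B + -1.72·ex + 0.68·ey = (-2.2312,0.2152)
θ=147°: B = A + 1.00·(cos147°, sin147°) = (-0.8387, 0.5446)
θ=147°: |BD| = 10.8523
θ=147°: circle(B,5.00) ∩ circle(D,8.00): a=3.6293, h=3.4392
θ=147°:   candidates: C₊=(2.9587,3.7973) cross=37.323; C₋=(2.6135,-3.0724) cross=-37.323
θ=147°:   branch + wants cross > 0 → take C=(2.9587,3.7973) (cross=37.323)
θ=147°: ex = (C−B)/|BC| = (0.7595,0.6505); ey = (-0.6505,0.7595)
θ=147°: P = B + -1.72·ex + 0.68·ey = (-2.5873,-0.0579)
θ=274°: B = A + 1.00·(cos274°, sin274°) = (0.0698, -0.9976)
θ=274°: |BD| = 9.9802
θ=274°: circle(B,5.00) ∩ circle(D,8.00): a=3.0362, h=3.9726
θ=274°:   candidates: C₊=(2.6937,3.2586) cross=39.647; C₋=(3.4879,-4.6467) cross=-39.647
θ=274°:   branch + wants cross > 0 → take C=(2.6937,3.2586) (cross=39.647)
θ=274°: ex = (C−B)/|BC| = (0.5248,0.8512); ey = (-0.8512,0.5248)
θ=274°: P = B + -1.72·ex + 0.68·ey = (-1.4117,-2.1048)

θ=104°: -1.95 0.26
θ=120°: -2.23 0.22
θ=147°: -2.59 -0.06
θ=274°: -1.41 -2.10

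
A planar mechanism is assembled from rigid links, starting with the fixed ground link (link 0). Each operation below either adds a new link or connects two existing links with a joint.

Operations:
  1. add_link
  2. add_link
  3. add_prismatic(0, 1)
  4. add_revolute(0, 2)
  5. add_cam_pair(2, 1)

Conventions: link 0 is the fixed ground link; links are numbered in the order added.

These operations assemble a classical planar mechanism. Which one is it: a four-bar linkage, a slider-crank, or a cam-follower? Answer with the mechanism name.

links: 3 (incl. ground); joints: 1 revolute, 1 prismatic, 1 higher (cam) pair, forming one closed loop
3 links, revolute + prismatic + higher pair in one loop → cam-follower

cam-follower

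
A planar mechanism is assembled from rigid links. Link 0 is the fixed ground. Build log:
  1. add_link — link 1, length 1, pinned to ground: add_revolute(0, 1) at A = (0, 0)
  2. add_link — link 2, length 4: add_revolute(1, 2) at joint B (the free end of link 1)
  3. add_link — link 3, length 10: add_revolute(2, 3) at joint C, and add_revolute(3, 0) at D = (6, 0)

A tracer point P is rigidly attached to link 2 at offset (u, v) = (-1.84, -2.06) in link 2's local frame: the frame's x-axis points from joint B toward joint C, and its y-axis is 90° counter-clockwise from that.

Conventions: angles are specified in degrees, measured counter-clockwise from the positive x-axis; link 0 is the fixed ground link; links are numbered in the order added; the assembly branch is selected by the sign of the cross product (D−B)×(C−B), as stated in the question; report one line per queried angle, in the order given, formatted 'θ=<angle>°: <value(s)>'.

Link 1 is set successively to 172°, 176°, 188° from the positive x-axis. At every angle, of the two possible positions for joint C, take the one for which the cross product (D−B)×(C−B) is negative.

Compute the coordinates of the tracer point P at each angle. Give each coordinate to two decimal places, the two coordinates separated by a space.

A=(0,0), D=(6.00,0)
θ=172°: B = A + 1.00·(cos172°, sin172°) = (-0.9903, 0.1392)
θ=172°: |BD| = 6.9917
θ=172°: circle(B,4.00) ∩ circle(D,10.00): a=-2.5113, h=3.1134
θ=172°:   candidates: C₊=(-3.4391,3.3019) cross=21.768; C₋=(-3.5631,-2.9236) cross=-21.768
θ=172°:   branch - wants cross < 0 → take C=(-3.5631,-2.9236) (cross=-21.768)
θ=172°: ex = (C−B)/|BC| = (-0.6432,-0.7657); ey = (0.7657,-0.6432)
θ=172°: P = B + -1.84·ex + -2.06·ey = (-1.3841,2.8731)
θ=176°: B = A + 1.00·(cos176°, sin176°) = (-0.9976, 0.0698)
θ=176°: |BD| = 6.9979
θ=176°: circle(B,4.00) ∩ circle(D,10.00): a=-2.5028, h=3.1202
θ=176°:   candidates: C₊=(-3.4692,3.2148) cross=21.835; C₋=(-3.5314,-3.0254) cross=-21.835
θ=176°:   branch - wants cross < 0 → take C=(-3.5314,-3.0254) (cross=-21.835)
θ=176°: ex = (C−B)/|BC| = (-0.6335,-0.7738); ey = (0.7738,-0.6335)
θ=176°: P = B + -1.84·ex + -2.06·ey = (-1.4260,2.7984)
θ=188°: B = A + 1.00·(cos188°, sin188°) = (-0.9903, -0.1392)
θ=188°: |BD| = 6.9917
θ=188°: circle(B,4.00) ∩ circle(D,10.00): a=-2.5113, h=3.1134
θ=188°:   candidates: C₊=(-3.5631,2.9236) cross=21.768; C₋=(-3.4391,-3.3019) cross=-21.768
θ=188°:   branch - wants cross < 0 → take C=(-3.4391,-3.3019) (cross=-21.768)
θ=188°: ex = (C−B)/|BC| = (-0.6122,-0.7907); ey = (0.7907,-0.6122)
θ=188°: P = B + -1.84·ex + -2.06·ey = (-1.4926,2.5769)

θ=172°: -1.38 2.87
θ=176°: -1.43 2.80
θ=188°: -1.49 2.58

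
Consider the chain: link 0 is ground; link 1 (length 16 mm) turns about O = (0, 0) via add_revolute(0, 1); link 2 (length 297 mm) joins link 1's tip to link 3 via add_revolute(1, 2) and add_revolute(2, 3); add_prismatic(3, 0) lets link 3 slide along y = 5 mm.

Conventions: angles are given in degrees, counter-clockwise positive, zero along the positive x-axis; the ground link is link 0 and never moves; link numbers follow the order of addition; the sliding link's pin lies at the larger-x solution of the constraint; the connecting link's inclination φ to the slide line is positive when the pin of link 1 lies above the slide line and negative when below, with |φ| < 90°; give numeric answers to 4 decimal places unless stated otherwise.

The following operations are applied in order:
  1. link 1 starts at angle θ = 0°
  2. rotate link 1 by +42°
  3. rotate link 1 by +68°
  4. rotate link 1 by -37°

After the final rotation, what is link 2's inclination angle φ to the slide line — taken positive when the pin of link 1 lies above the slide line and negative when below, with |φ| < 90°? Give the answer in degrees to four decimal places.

geometry: r = 16 mm, L = 297 mm, e = 5 mm; θ starts at 0°
rotate link 1 by +42°: θ ← 0° +42° = 42°
rotate link 1 by +68°: θ ← 42° +68° = 110°
rotate link 1 by -37°: θ ← 110° -37° = 73°
h = r sin θ − e = 15.300876 − 5 = 10.300876
sin φ = h / L = 10.300876 / 297 = 0.03468308
φ = arcsin(0.03468308) = 1.987593°

1.9876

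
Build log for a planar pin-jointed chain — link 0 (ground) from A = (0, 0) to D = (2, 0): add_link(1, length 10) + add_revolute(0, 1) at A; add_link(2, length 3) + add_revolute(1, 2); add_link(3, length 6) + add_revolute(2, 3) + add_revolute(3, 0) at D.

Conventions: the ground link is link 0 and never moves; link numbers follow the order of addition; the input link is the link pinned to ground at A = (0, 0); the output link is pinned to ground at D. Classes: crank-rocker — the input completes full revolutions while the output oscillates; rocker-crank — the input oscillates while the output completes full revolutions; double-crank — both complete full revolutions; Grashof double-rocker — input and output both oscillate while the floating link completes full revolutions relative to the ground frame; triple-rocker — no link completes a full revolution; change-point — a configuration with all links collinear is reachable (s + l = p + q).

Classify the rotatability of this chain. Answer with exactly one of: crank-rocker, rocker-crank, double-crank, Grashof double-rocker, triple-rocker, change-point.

lengths: ground=2, input=10, coupler=3, output=6
sorted: s=2 (shortest), l=10 (longest), p+q=9
s + l = 12 vs p + q = 9
s + l > p + q → non-Grashof → no link fully rotates → triple-rocker

triple-rocker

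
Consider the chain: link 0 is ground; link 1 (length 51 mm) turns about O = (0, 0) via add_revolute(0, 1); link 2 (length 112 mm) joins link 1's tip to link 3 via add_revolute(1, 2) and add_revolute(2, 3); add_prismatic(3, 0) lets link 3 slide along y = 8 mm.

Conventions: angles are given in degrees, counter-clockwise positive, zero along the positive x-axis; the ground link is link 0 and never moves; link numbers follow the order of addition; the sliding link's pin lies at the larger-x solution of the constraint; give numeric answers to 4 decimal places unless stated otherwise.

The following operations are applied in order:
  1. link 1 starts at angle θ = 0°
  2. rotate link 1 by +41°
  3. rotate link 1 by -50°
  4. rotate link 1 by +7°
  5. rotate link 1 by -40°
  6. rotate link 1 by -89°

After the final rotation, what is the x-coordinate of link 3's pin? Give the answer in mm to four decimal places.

geometry: r = 51 mm, L = 112 mm, e = 8 mm; θ starts at 0°
rotate link 1 by +41°: θ ← 0° +41° = 41°
rotate link 1 by -50°: θ ← 41° -50° = -9°
rotate link 1 by +7°: θ ← -9° +7° = -2°
rotate link 1 by -40°: θ ← -2° -40° = -42°
rotate link 1 by -89°: θ ← -42° -89° = -131°
crank pin P = (r cos θ, r sin θ) = (-33.459010, -38.490189)
h = r sin θ − e = -38.490189 − 8 = -46.490189
x = r cos θ + √(L² − h²) = -33.459010 + 101.895350 = 68.436340

68.4363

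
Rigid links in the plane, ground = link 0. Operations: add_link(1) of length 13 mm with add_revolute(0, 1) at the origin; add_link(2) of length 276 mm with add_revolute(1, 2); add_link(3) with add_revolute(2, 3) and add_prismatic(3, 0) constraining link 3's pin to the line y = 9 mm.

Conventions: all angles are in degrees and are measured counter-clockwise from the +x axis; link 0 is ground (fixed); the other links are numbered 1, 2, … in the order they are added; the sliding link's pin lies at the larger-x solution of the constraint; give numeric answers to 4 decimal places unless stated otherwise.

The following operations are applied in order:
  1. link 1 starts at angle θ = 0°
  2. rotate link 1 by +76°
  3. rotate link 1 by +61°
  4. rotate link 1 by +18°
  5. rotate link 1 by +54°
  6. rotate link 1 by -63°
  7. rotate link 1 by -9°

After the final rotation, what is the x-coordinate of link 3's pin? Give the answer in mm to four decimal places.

geometry: r = 13 mm, L = 276 mm, e = 9 mm; θ starts at 0°
rotate link 1 by +76°: θ ← 0° +76° = 76°
rotate link 1 by +61°: θ ← 76° +61° = 137°
rotate link 1 by +18°: θ ← 137° +18° = 155°
rotate link 1 by +54°: θ ← 155° +54° = 209°
rotate link 1 by -63°: θ ← 209° -63° = 146°
rotate link 1 by -9°: θ ← 146° -9° = 137°
crank pin P = (r cos θ, r sin θ) = (-9.507598, 8.865979)
h = r sin θ − e = 8.865979 − 9 = -0.134021
x = r cos θ + √(L² − h²) = -9.507598 + 275.999967 = 266.492369

266.4924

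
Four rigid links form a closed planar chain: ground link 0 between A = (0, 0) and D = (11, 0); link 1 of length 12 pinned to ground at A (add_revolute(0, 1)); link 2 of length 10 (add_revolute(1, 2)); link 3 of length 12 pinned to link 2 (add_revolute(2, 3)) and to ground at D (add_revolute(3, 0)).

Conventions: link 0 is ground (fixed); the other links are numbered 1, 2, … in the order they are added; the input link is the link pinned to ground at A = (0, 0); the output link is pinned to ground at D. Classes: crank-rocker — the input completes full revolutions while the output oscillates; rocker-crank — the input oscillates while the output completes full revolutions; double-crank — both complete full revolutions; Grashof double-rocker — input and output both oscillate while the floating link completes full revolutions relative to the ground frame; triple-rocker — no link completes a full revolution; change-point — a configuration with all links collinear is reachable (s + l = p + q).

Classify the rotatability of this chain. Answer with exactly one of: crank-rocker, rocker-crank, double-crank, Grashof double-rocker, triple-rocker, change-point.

lengths: ground=11, input=12, coupler=10, output=12
sorted: s=10 (shortest), l=12 (longest), p+q=23
s + l = 22 vs p + q = 23
s + l < p + q (Grashof) with shortest = coupler link → Grashof double-rocker

Grashof double-rocker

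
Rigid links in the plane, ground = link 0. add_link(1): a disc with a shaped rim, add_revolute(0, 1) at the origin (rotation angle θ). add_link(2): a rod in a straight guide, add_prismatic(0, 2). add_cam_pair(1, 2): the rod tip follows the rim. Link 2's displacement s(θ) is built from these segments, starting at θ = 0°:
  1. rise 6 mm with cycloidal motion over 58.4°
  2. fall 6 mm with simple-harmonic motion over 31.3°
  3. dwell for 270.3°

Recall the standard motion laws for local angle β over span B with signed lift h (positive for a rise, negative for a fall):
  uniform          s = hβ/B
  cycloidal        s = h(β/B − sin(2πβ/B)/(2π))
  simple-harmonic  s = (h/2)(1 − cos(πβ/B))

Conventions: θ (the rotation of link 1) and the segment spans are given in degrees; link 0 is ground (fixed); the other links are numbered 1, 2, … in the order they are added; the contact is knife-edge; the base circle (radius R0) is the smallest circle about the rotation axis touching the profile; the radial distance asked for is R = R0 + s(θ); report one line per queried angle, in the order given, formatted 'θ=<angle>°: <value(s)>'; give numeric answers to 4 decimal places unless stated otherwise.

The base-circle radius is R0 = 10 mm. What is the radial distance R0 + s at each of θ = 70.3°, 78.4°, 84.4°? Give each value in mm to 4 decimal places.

segment 1 (0° to 58.4°, cycloidal, h = 6) is passed completely: s = 0.0000 + (6) = 6.0000
θ = 70.3° falls in segment 2 (58.4° to 89.7°, simple-harmonic, h = -6): β = 70.3 − 58.4 = 11.9°, B = 31.3°; Δs = -6/2·(1 − cos(π·0.3802)) = -1.8973; s = 6.0000 − 1.8973 = 4.1027
θ = 78.4° falls in segment 2 (58.4° to 89.7°, simple-harmonic, h = -6): β = 78.4 − 58.4 = 20°, B = 31.3°; Δs = -6/2·(1 − cos(π·0.6390)) = -4.2686; s = 6.0000 − 4.2686 = 1.7314
θ = 84.4° falls in segment 2 (58.4° to 89.7°, simple-harmonic, h = -6): β = 84.4 − 58.4 = 26°, B = 31.3°; Δs = -6/2·(1 − cos(π·0.8307)) = -5.5854; s = 6.0000 − 5.5854 = 0.4146
θ=70.3°: R = R0 + s = 10 + 4.1027 = 14.1027
θ=78.4°: R = R0 + s = 10 + 1.7314 = 11.7314
θ=84.4°: R = R0 + s = 10 + 0.4146 = 10.4146

θ=70.3°: 14.1027
θ=78.4°: 11.7314
θ=84.4°: 10.4146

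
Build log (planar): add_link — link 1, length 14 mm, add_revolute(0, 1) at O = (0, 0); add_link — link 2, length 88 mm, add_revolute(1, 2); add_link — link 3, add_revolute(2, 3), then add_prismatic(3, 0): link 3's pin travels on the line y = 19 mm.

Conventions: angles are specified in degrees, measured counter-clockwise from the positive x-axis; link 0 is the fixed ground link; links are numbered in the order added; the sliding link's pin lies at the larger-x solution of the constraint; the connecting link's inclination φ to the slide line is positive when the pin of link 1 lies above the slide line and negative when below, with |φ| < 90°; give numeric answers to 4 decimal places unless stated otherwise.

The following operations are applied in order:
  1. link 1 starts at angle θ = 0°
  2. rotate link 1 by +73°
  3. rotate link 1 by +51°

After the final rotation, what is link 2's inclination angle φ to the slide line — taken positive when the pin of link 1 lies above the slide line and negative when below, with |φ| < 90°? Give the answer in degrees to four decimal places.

geometry: r = 14 mm, L = 88 mm, e = 19 mm; θ starts at 0°
rotate link 1 by +73°: θ ← 0° +73° = 73°
rotate link 1 by +51°: θ ← 73° +51° = 124°
h = r sin θ − e = 11.606526 − 19 = -7.393474
sin φ = h / L = -7.393474 / 88 = -0.08401675
φ = arcsin(-0.08401675) = -4.819487°

-4.8195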